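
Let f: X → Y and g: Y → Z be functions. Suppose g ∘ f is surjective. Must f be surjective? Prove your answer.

not surjective

No. Take X = {1}, Y = {1, 2, 3}, Z = {1}, f(a) = 1 for every a ∈ X, and g(b) = 1 for every b ∈ Y.
Then g ∘ f is surjective onto {1}, but 3 ∈ Y has no preimage under f, so f is not surjective.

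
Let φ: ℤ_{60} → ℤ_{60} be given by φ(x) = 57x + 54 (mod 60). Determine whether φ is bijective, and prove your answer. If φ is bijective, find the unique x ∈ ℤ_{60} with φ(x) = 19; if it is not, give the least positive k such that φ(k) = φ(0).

20

We have gcd(57, 60) = 3 > 1. Taking a = 0 and b = 20: φ(0) = 54 and φ(20) = 57·20 + 54 = 1194 ≡ 54 (mod 60).
So φ(0) = φ(20) while 0 ≠ 20, so φ is not injective, hence not bijective.
Since φ is not bijective, we find the least positive k with φ(k) = φ(0): this means 57k ≡ 0 (mod 60), i.e. 60 ∣ 57k. Since gcd(57, 60) = 3, dividing through by 3 this holds exactly when 20 ∣ 19k, and as gcd(19, 20) = 1, exactly when 20 ∣ k.
The smallest positive such k is 20.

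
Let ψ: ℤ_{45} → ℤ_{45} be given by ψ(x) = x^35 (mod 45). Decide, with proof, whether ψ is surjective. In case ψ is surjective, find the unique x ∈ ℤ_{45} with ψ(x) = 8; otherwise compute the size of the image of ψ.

35

ψ(0) = 0^35 = 0.
ψ(15): Repeated squaring mod 45: 15^1 ≡ 15, 15^2 ≡ 15² = 225 ≡ 0, 15^4 ≡ 0² = 0, 15^8 ≡ 0² = 0, 15^16 ≡ 0² = 0, 15^32 ≡ 0² = 0. Since 35 = 32 + 2 + 1, 15^35 ≡ 0·0·15: 0·0 = 0, then 0·15 = 0. So 15^35 ≡ 0 (mod 45).
So ψ(0) = ψ(15) = 0 while 0 ≠ 15, therefore ψ is not injective.
A non-injective map from the 45-element set ℤ_{45} to itself takes at most 44 distinct values, so it cannot be surjective. So ψ is not surjective.
Since ψ is not surjective, we determine |image(ψ)|. Computing x^35 mod 45 for each x (by repeated squaring, reducing mod 45 at every step), the values ψ(0), ψ(1), …, ψ(44) are: 0, 1, 23, 27, 34, 20, 36, 13, 17, 9, 10, 41, 18, 7, 29, 0, 31, 8, 27, 19, 5, 36, 43, 2, 9, 40, 26, 18, 37, 14, 0, 16, 38, 27, 4, 35, 36, 28, 32, 9, 25, 11, 18, 22, 44.
The distinct values are {0, 1, 2, 4, 5, 7, 8, 9, 10, 11, 13, 14, 16, 17, 18, 19, 20, 22, 23, 25, 26, 27, 28, 29, 31, 32, 34, 35, 36, 37, 38, 40, 41, 43, 44}; there are 35 of them.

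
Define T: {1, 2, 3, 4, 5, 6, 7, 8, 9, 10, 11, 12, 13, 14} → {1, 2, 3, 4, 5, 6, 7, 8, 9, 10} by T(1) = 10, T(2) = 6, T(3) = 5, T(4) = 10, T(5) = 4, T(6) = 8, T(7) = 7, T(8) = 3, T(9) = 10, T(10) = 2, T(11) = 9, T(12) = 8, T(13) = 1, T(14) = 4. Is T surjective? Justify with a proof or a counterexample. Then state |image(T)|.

Every element of the codomain has a preimage: 1 = T(13), 2 = T(10), 3 = T(8), 4 = T(5), 5 = T(3), 6 = T(2), 7 = T(7), 8 = T(6), 9 = T(11), 10 = T(1).
Thus T is surjective.
The image of T is {1, 2, 3, 4, 5, 6, 7, 8, 9, 10}, which has 10 elements.

10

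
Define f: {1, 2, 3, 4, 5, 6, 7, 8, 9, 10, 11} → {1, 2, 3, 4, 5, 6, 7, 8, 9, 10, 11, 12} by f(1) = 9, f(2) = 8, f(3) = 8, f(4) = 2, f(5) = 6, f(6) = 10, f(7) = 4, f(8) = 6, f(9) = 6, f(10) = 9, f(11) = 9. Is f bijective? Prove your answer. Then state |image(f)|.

6

f(2) = 8 = f(3) with 2 ≠ 3, so f is not injective, hence not bijective.
The image of f is {2, 4, 6, 8, 9, 10}, which has 6 elements.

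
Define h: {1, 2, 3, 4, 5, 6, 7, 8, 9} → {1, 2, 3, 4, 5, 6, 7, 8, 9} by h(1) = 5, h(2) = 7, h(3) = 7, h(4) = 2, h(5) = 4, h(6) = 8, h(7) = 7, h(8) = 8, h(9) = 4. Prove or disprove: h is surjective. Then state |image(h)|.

No element maps to 1, so h is not surjective.
The image of h is {2, 4, 5, 7, 8}, which has 5 elements.

5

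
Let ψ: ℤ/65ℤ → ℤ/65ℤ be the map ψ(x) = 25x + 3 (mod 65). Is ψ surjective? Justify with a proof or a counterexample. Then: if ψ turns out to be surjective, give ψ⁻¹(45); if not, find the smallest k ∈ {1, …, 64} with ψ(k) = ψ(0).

Recall: surjectivity means every element of the codomain has a preimage under ψ.
Since gcd(25, 65) = 5, we have 25x ≡ 0 (mod 5) for all x, so ψ(x) ≡ 3 (mod 5).
But 0 ≢ 3 (mod 5), so 0 ∈ ℤ/65ℤ has no preimage. So ψ is not surjective.
Since ψ is not surjective, we find the least positive k with ψ(k) = ψ(0): this means 25k ≡ 0 (mod 65), i.e. 65 ∣ 25k. Since gcd(25, 65) = 5, dividing through by 5 this holds exactly when 13 ∣ 5k, and as gcd(5, 13) = 1, exactly when 13 ∣ k.
The smallest positive such k is 13.

13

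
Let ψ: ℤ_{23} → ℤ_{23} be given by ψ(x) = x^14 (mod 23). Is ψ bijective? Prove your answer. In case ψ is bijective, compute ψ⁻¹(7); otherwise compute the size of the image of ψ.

12

ψ(11): Repeated squaring mod 23: 11^1 ≡ 11, 11^2 ≡ 11² = 121 ≡ 6, 11^4 ≡ 6² = 36 ≡ 13, 11^8 ≡ 13² = 169 ≡ 8. Since 14 = 8 + 4 + 2, 11^14 ≡ 8·13·6: 8·13 = 104 ≡ 12, then 12·6 = 72 ≡ 3. So 11^14 ≡ 3 (mod 23).
ψ(12): Repeated squaring mod 23: 12^1 ≡ 12, 12^2 ≡ 12² = 144 ≡ 6, 12^4 ≡ 6² = 36 ≡ 13, 12^8 ≡ 13² = 169 ≡ 8. Since 14 = 8 + 4 + 2, 12^14 ≡ 8·13·6: 8·13 = 104 ≡ 12, then 12·6 = 72 ≡ 3. So 12^14 ≡ 3 (mod 23).
So ψ(11) = ψ(12) = 3 while 11 ≠ 12, therefore ψ is not injective, hence not bijective.
Since ψ is not bijective, we determine |image(ψ)|. Computing x^14 mod 23 for each x (by repeated squaring, reducing mod 23 at every step), the values ψ(0), ψ(1), …, ψ(22) are: 0, 1, 8, 4, 18, 13, 9, 2, 6, 16, 12, 3, 3, 12, 16, 6, 2, 9, 13, 18, 4, 8, 1.
The distinct values are {0, 1, 2, 3, 4, 6, 8, 9, 12, 13, 16, 18}; there are 12 of them.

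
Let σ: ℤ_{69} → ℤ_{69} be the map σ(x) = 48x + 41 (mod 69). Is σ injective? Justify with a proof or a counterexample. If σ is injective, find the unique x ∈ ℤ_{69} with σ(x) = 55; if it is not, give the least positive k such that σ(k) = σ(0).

We have gcd(48, 69) = 3 > 1. Taking a = 0 and b = 23: σ(0) = 41 and σ(23) = 48·23 + 41 = 1145 ≡ 41 (mod 69).
So σ(0) = σ(23) while 0 ≠ 23, so σ is not injective.
Since σ is not injective, we find the least positive k with σ(k) = σ(0): this means 48k ≡ 0 (mod 69), i.e. 69 ∣ 48k. Since gcd(48, 69) = 3, dividing through by 3 this holds exactly when 23 ∣ 16k, and as gcd(16, 23) = 1, exactly when 23 ∣ k.
The smallest positive such k is 23.

23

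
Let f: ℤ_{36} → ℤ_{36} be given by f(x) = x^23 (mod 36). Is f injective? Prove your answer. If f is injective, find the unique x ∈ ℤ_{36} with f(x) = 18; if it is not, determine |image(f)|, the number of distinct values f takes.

21

f(0) = 0^23 = 0.
f(6): Repeated squaring mod 36: 6^1 ≡ 6, 6^2 ≡ 6² = 36 ≡ 0, 6^4 ≡ 0² = 0, 6^8 ≡ 0² = 0, 6^16 ≡ 0² = 0. Since 23 = 16 + 4 + 2 + 1, 6^23 ≡ 0·0·0·6: 0·0 = 0, then 0·0 = 0, then 0·6 = 0. So 6^23 ≡ 0 (mod 36).
So f(0) = f(6) = 0 while 0 ≠ 6, therefore f is not injective.
Since f is not injective, we determine |image(f)|. Computing x^23 mod 36 for each x (by repeated squaring, reducing mod 36 at every step), the values f(0), f(1), …, f(35) are: 0, 1, 32, 27, 16, 29, 0, 31, 8, 9, 28, 23, 0, 25, 20, 27, 4, 17, 0, 19, 32, 9, 16, 11, 0, 13, 8, 27, 28, 5, 0, 7, 20, 9, 4, 35.
The distinct values are {0, 1, 4, 5, 7, 8, 9, 11, 13, 16, 17, 19, 20, 23, 25, 27, 28, 29, 31, 32, 35}; there are 21 of them.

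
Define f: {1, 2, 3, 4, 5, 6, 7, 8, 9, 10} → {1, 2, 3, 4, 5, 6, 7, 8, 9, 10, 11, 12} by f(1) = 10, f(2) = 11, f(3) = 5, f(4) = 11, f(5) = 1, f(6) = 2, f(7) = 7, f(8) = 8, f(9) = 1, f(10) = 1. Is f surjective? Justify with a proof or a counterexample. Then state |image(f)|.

No element maps to 3, so f is not surjective.
The image of f is {1, 2, 5, 7, 8, 10, 11}, which has 7 elements.

7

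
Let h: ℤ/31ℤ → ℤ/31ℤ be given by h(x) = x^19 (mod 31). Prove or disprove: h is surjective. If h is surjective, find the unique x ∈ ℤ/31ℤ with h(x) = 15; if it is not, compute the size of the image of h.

29

Since 31 is prime, the nonzero elements of ℤ/31ℤ form a cyclic group of order 30.
As gcd(19, 30) = 1, raising to the 19th power is a bijection on this group: if a^19 ≡ b^19 then (ab^{−1})^19 = 1, and the only element of order dividing gcd(19, 30) = 1 is 1, so a = b.
With h(0) = 0 this makes h injective on all of ℤ/31ℤ, hence bijective (finite equal-size domain and codomain). In particular h is surjective.
Since h is surjective, we find the preimage of 15. The inverse of x ↦ x^19 on (ℤ/31ℤ)^× is x ↦ x^19, because 19·19 = 361 = 12·30 + 1 ≡ 1 (mod 30) and x^{30} = 1 for x ≠ 0 (Fermat). So h⁻¹(15) = 15^19 mod 31.
Repeated squaring mod 31: 15^1 ≡ 15, 15^2 ≡ 15² = 225 ≡ 8, 15^4 ≡ 8² = 64 ≡ 2, 15^8 ≡ 2² = 4, 15^16 ≡ 4² = 16. Since 19 = 16 + 2 + 1, 15^19 ≡ 16·8·15: 16·8 = 128 ≡ 4, then 4·15 = 60 ≡ 29. So 15^19 ≡ 29 (mod 31).
Hence h⁻¹(15) = 29.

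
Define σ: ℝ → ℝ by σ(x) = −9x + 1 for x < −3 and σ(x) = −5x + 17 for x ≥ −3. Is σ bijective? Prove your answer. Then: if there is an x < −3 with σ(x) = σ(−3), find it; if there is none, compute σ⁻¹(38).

Both pieces are strictly decreasing (slopes −9 and −5), so each is injective on its own interval.
The left piece maps (−∞, −3) onto (28, ∞); the right piece maps [−3, ∞) onto (−∞, 32].
These images overlap. In particular σ(−3) = 32 (right piece), and solving −9x + 1 = 32 on the left piece gives x = −31/9 < −3.
So σ(−31/9) = σ(−3) with −31/9 ≠ −3, and σ is not injective, hence not bijective. This x = −31/9 is the requested value below −3.

-31/9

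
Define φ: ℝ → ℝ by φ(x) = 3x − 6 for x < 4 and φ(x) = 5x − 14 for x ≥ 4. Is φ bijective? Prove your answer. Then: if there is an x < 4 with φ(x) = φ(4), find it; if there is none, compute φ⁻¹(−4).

2/3

Both pieces are strictly increasing (slopes 3 and 5), so each is injective on its own interval.
The left piece maps (−∞, 4) onto (−∞, 6); the right piece maps [4, ∞) onto [6, ∞).
Since 6 = 6, the images partition ℝ: φ is injective and surjective, hence bijective.
Because the two images are disjoint, no x < 4 has φ(x) = φ(4), so we compute φ⁻¹(−4): −4 lies in (−∞, 6), so solve 3x − 6 = −4: x = (−4 + 6)/3 = 2/3.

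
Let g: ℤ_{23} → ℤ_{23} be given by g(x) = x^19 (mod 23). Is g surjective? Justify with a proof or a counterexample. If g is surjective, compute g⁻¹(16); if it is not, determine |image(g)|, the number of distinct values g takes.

18

Since 23 is prime, the nonzero elements of ℤ_{23} form a cyclic group of order 22.
As gcd(19, 22) = 1, raising to the 19th power is a bijection on this group: if x_1^19 ≡ x_2^19 then (x_1x_2^{−1})^19 = 1, and the only element of order dividing gcd(19, 22) = 1 is 1, so x_1 = x_2.
With g(0) = 0 this makes g injective on all of ℤ_{23}, hence bijective (finite equal-size domain and codomain). In particular g is surjective.
Since g is surjective, we find the preimage of 16. The inverse of x ↦ x^19 on (ℤ_{23})^× is x ↦ x^7, because 19·7 = 133 = 6·22 + 1 ≡ 1 (mod 22) and x^{22} = 1 for x ≠ 0 (Fermat). So g⁻¹(16) = 16^7 mod 23.
Repeated squaring mod 23: 16^1 ≡ 16, 16^2 ≡ 16² = 256 ≡ 3, 16^4 ≡ 3² = 9. Since 7 = 4 + 2 + 1, 16^7 ≡ 9·3·16: 9·3 = 27 ≡ 4, then 4·16 = 64 ≡ 18. So 16^7 ≡ 18 (mod 23).
Hence g⁻¹(16) = 18.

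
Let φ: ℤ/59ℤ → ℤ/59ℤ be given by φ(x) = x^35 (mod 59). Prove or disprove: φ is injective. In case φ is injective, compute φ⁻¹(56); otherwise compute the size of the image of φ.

Since 59 is prime, the nonzero elements of ℤ/59ℤ form a cyclic group of order 58.
As gcd(35, 58) = 1, raising to the 35th power is a bijection on this group: if s^35 ≡ t^35 then (st^{−1})^35 = 1, and the only element of order dividing gcd(35, 58) = 1 is 1, so s = t.
With φ(0) = 0 this makes φ injective on all of ℤ/59ℤ, hence bijective (finite equal-size domain and codomain). In particular φ is injective.
Since φ is injective, we find the preimage of 56. The inverse of x ↦ x^35 on (ℤ/59ℤ)^× is x ↦ x^5, because 35·5 = 175 = 3·58 + 1 ≡ 1 (mod 58) and x^{58} = 1 for x ≠ 0 (Fermat). So φ⁻¹(56) = 56^5 mod 59.
Repeated squaring mod 59: 56^1 ≡ 56, 56^2 ≡ 56² = 3136 ≡ 9, 56^4 ≡ 9² = 81 ≡ 22. Since 5 = 4 + 1, 56^5 ≡ 22·56: 22·56 = 1232 ≡ 52. So 56^5 ≡ 52 (mod 59).
Hence φ⁻¹(56) = 52.

52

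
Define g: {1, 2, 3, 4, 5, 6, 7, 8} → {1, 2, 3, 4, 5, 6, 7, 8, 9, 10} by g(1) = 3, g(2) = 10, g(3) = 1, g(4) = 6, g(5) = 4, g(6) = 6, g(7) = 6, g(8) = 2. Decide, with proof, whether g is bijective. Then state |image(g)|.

6

g(4) = 6 = g(6) with 4 ≠ 6, so g is not injective, hence not bijective.
The image of g is {1, 2, 3, 4, 6, 10}, which has 6 elements.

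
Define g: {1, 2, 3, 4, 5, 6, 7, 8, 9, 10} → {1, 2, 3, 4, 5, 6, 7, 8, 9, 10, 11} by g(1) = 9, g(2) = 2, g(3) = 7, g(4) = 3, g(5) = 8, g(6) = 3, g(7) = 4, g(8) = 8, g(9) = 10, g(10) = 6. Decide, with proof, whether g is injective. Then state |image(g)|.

8

g(4) = 3 = g(6) with 4 ≠ 6, so g is not injective.
The image of g is {2, 3, 4, 6, 7, 8, 9, 10}, which has 8 elements.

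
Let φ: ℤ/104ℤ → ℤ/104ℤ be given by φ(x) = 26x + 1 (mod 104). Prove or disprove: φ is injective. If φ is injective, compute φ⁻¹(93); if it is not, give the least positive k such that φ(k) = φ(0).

We have gcd(26, 104) = 26 > 1. Taking s = 0 and t = 4: φ(0) = 1 and φ(4) = 26·4 + 1 = 105 ≡ 1 (mod 104).
So φ(0) = φ(4) while 0 ≠ 4, thus φ is not injective.
Since φ is not injective, we find the least positive k with φ(k) = φ(0): this means 26k ≡ 0 (mod 104), i.e. 104 ∣ 26k. Since gcd(26, 104) = 26, dividing through by 26 this holds exactly when 4 ∣ k.
The smallest positive such k is 4.

4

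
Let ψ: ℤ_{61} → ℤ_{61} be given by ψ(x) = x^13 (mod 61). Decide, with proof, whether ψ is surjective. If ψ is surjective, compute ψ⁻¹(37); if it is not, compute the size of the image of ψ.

Since 61 is prime, the nonzero elements of ℤ_{61} form a cyclic group of order 60.
As gcd(13, 60) = 1, raising to the 13th power is a bijection on this group: if u^13 ≡ v^13 then (uv^{−1})^13 = 1, and the only element of order dividing gcd(13, 60) = 1 is 1, so u = v.
With ψ(0) = 0 this makes ψ injective on all of ℤ_{61}, hence bijective (finite equal-size domain and codomain). In particular ψ is surjective.
Since ψ is surjective, we find the preimage of 37. The inverse of x ↦ x^13 on (ℤ_{61})^× is x ↦ x^37, because 13·37 = 481 = 8·60 + 1 ≡ 1 (mod 60) and x^{60} = 1 for x ≠ 0 (Fermat). So ψ⁻¹(37) = 37^37 mod 61.
Repeated squaring mod 61: 37^1 ≡ 37, 37^2 ≡ 37² = 1369 ≡ 27, 37^4 ≡ 27² = 729 ≡ 58, 37^8 ≡ 58² = 3364 ≡ 9, 37^16 ≡ 9² = 81 ≡ 20, 37^32 ≡ 20² = 400 ≡ 34. Since 37 = 32 + 4 + 1, 37^37 ≡ 34·58·37: 34·58 = 1972 ≡ 20, then 20·37 = 740 ≡ 8. So 37^37 ≡ 8 (mod 61).
Hence ψ⁻¹(37) = 8.

8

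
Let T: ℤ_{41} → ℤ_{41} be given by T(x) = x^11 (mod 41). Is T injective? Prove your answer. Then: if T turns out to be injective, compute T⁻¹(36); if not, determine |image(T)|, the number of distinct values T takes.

5

Since 41 is prime, the nonzero elements of ℤ_{41} form a cyclic group of order 40.
As gcd(11, 40) = 1, raising to the 11th power is a bijection on this group: if a^11 ≡ b^11 then (ab^{−1})^11 = 1, and the only element of order dividing gcd(11, 40) = 1 is 1, so a = b.
With T(0) = 0 this makes T injective on all of ℤ_{41}, hence bijective (finite equal-size domain and codomain). In particular T is injective.
Since T is injective, we find the preimage of 36. The inverse of x ↦ x^11 on (ℤ_{41})^× is x ↦ x^11, because 11·11 = 121 = 3·40 + 1 ≡ 1 (mod 40) and x^{40} = 1 for x ≠ 0 (Fermat). So T⁻¹(36) = 36^11 mod 41.
Repeated squaring mod 41: 36^1 ≡ 36, 36^2 ≡ 36² = 1296 ≡ 25, 36^4 ≡ 25² = 625 ≡ 10, 36^8 ≡ 10² = 100 ≡ 18. Since 11 = 8 + 2 + 1, 36^11 ≡ 18·25·36: 18·25 = 450 ≡ 40, then 40·36 = 1440 ≡ 5. So 36^11 ≡ 5 (mod 41).
Hence T⁻¹(36) = 5.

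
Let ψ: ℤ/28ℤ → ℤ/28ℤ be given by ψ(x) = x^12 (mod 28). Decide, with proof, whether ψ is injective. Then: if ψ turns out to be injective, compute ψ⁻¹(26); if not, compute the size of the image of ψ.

ψ(1) = 1^12 = 1.
ψ(3): Repeated squaring mod 28: 3^1 ≡ 3, 3^2 ≡ 3² = 9, 3^4 ≡ 9² = 81 ≡ 25, 3^8 ≡ 25² = 625 ≡ 9. Since 12 = 8 + 4, 3^12 ≡ 9·25: 9·25 = 225 ≡ 1. So 3^12 ≡ 1 (mod 28).
So ψ(1) = ψ(3) = 1 while 1 ≠ 3, therefore ψ is not injective.
Since ψ is not injective, we determine |image(ψ)|. Computing x^12 mod 28 for each x (by repeated squaring, reducing mod 28 at every step), the values ψ(0), ψ(1), …, ψ(27) are: 0, 1, 8, 1, 8, 1, 8, 21, 8, 1, 8, 1, 8, 1, 0, 1, 8, 1, 8, 1, 8, 21, 8, 1, 8, 1, 8, 1.
The distinct values are {0, 1, 8, 21}; there are 4 of them.

4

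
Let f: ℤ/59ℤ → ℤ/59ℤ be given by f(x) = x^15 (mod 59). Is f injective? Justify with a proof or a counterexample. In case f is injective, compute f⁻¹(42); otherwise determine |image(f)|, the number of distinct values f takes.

Since 59 is prime, the nonzero elements of ℤ/59ℤ form a cyclic group of order 58.
As gcd(15, 58) = 1, raising to the 15th power is a bijection on this group: if a^15 ≡ b^15 then (ab^{−1})^15 = 1, and the only element of order dividing gcd(15, 58) = 1 is 1, so a = b.
With f(0) = 0 this makes f injective on all of ℤ/59ℤ, hence bijective (finite equal-size domain and codomain). In particular f is injective.
Since f is injective, we find the preimage of 42. The inverse of x ↦ x^15 on (ℤ/59ℤ)^× is x ↦ x^31, because 15·31 = 465 = 8·58 + 1 ≡ 1 (mod 58) and x^{58} = 1 for x ≠ 0 (Fermat). So f⁻¹(42) = 42^31 mod 59.
Repeated squaring mod 59: 42^1 ≡ 42, 42^2 ≡ 42² = 1764 ≡ 53, 42^4 ≡ 53² = 2809 ≡ 36, 42^8 ≡ 36² = 1296 ≡ 57, 42^16 ≡ 57² = 3249 ≡ 4. Since 31 = 16 + 8 + 4 + 2 + 1, 42^31 ≡ 4·57·36·53·42: 4·57 = 228 ≡ 51, then 51·36 = 1836 ≡ 7, then 7·53 = 371 ≡ 17, then 17·42 = 714 ≡ 6. So 42^31 ≡ 6 (mod 59).
Hence f⁻¹(42) = 6.

6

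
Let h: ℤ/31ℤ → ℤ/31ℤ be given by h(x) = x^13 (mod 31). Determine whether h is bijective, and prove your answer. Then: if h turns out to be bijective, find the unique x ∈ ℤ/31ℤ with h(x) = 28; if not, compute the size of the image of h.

14

Since 31 is prime, the nonzero elements of ℤ/31ℤ form a cyclic group of order 30.
As gcd(13, 30) = 1, raising to the 13th power is a bijection on this group: if x_1^13 ≡ x_2^13 then (x_1x_2^{−1})^13 = 1, and the only element of order dividing gcd(13, 30) = 1 is 1, so x_1 = x_2.
With h(0) = 0 this makes h injective on all of ℤ/31ℤ, hence bijective (finite equal-size domain and codomain). In particular h is bijective.
Since h is bijective, we find the preimage of 28. The inverse of x ↦ x^13 on (ℤ/31ℤ)^× is x ↦ x^7, because 13·7 = 91 = 3·30 + 1 ≡ 1 (mod 30) and x^{30} = 1 for x ≠ 0 (Fermat). So h⁻¹(28) = 28^7 mod 31.
Repeated squaring mod 31: 28^1 ≡ 28, 28^2 ≡ 28² = 784 ≡ 9, 28^4 ≡ 9² = 81 ≡ 19. Since 7 = 4 + 2 + 1, 28^7 ≡ 19·9·28: 19·9 = 171 ≡ 16, then 16·28 = 448 ≡ 14. So 28^7 ≡ 14 (mod 31).
Hence h⁻¹(28) = 14.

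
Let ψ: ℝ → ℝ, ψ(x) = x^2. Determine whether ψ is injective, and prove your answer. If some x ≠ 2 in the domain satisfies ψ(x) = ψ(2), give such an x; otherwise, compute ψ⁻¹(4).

ψ(2) = 4 = (−2)^2 = ψ(−2) (since 2 is even), with 2 ≠ −2. So ψ is not injective.
For the follow-up, such an x exists: taking x = −2 ∈ ℝ gives ψ(−2) = 4 = ψ(2) with −2 ≠ 2.

-2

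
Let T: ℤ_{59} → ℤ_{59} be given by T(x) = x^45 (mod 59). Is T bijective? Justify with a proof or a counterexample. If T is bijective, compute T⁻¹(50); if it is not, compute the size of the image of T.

Since 59 is prime, the nonzero elements of ℤ_{59} form a cyclic group of order 58.
As gcd(45, 58) = 1, raising to the 45th power is a bijection on this group: if s^45 ≡ t^45 then (st^{−1})^45 = 1, and the only element of order dividing gcd(45, 58) = 1 is 1, so s = t.
With T(0) = 0 this makes T injective on all of ℤ_{59}, hence bijective (finite equal-size domain and codomain). In particular T is bijective.
Since T is bijective, we find the preimage of 50. The inverse of x ↦ x^45 on (ℤ_{59})^× is x ↦ x^49, because 45·49 = 2205 = 38·58 + 1 ≡ 1 (mod 58) and x^{58} = 1 for x ≠ 0 (Fermat). So T⁻¹(50) = 50^49 mod 59.
Repeated squaring mod 59: 50^1 ≡ 50, 50^2 ≡ 50² = 2500 ≡ 22, 50^4 ≡ 22² = 484 ≡ 12, 50^8 ≡ 12² = 144 ≡ 26, 50^16 ≡ 26² = 676 ≡ 27, 50^32 ≡ 27² = 729 ≡ 21. Since 49 = 32 + 16 + 1, 50^49 ≡ 21·27·50: 21·27 = 567 ≡ 36, then 36·50 = 1800 ≡ 30. So 50^49 ≡ 30 (mod 59).
Hence T⁻¹(50) = 30.

30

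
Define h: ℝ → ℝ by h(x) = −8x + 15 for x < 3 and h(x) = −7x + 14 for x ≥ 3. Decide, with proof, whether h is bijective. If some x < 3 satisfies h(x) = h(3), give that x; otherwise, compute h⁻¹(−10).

11/4

Both pieces are strictly decreasing (slopes −8 and −7), so each is injective on its own interval.
The left piece maps (−∞, 3) onto (−9, ∞); the right piece maps [3, ∞) onto (−∞, −7].
These images overlap. In particular h(3) = −7 (right piece), and solving −8x + 15 = −7 on the left piece gives x = 11/4 < 3.
So h(11/4) = h(3) with 11/4 ≠ 3, and h is not injective, hence not bijective. This x = 11/4 is the requested value below 3.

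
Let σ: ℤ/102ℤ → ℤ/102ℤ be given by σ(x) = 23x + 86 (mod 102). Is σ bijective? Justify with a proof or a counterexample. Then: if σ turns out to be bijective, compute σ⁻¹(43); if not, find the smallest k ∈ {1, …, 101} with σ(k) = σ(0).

7

Suppose σ(u) = σ(v) in ℤ/102ℤ. Then 23u + 86 ≡ 23v + 86 (mod 102), hence 23(u − v) ≡ 0 (mod 102).
Since gcd(23, 102) = 1, 23 is invertible modulo 102, thus u − v ≡ 0 (mod 102), i.e. u = v.
We now compute 23⁻¹ mod 102 explicitly. Euclid's algorithm: 102 = 4·23 + 10, 23 = 2·10 + 3, 10 = 3·3 + 1; back-substituting gives 1 = 71·23 − 16·102, so 23⁻¹ ≡ 71 (mod 102).
Then y ↦ 71(y − 86) is a two-sided inverse to σ, so every y ∈ ℤ/102ℤ has a preimage.
Thus σ is bijective.
Since σ is bijective, we compute σ⁻¹(43): solve 23x + 86 ≡ 43 (mod 102), i.e. 23x ≡ 59 (mod 102).
Multiplying by 23⁻¹ = 71 gives x ≡ 71·59 = 4189 = 41·102 + 7 ≡ 7 (mod 102).
Check: σ(7) = 23·7 + 86 = 247 = 2·102 + 43 ≡ 43 (mod 102).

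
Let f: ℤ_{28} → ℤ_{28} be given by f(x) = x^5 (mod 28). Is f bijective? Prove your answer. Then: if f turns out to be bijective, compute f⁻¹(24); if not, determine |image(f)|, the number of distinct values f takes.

f(0) = 0^5 = 0.
f(14): Repeated squaring mod 28: 14^1 ≡ 14, 14^2 ≡ 14² = 196 ≡ 0, 14^4 ≡ 0² = 0. Since 5 = 4 + 1, 14^5 ≡ 0·14: 0·14 = 0. So 14^5 ≡ 0 (mod 28).
So f(0) = f(14) = 0 while 0 ≠ 14, so f is not injective, hence not bijective.
Since f is not bijective, we determine |image(f)|. Computing x^5 mod 28 for each x (by repeated squaring, reducing mod 28 at every step), the values f(0), f(1), …, f(27) are: 0, 1, 4, 19, 16, 17, 20, 7, 8, 25, 12, 23, 24, 13, 0, 15, 4, 5, 16, 3, 20, 21, 8, 11, 12, 9, 24, 27.
The distinct values are {0, 1, 3, 4, 5, 7, 8, 9, 11, 12, 13, 15, 16, 17, 19, 20, 21, 23, 24, 25, 27}; there are 21 of them.

21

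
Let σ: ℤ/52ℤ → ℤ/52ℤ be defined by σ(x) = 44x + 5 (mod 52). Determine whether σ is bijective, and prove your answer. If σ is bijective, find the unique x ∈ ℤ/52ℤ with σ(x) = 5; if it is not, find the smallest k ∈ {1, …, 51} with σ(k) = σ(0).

We have gcd(44, 52) = 4 > 1. Taking s = 0 and t = 13: σ(0) = 5 and σ(13) = 44·13 + 5 = 577 ≡ 5 (mod 52).
So σ(0) = σ(13) while 0 ≠ 13, thus σ is not injective, hence not bijective.
Since σ is not bijective, we find the least positive k with σ(k) = σ(0): this means 44k ≡ 0 (mod 52), i.e. 52 ∣ 44k. Since gcd(44, 52) = 4, dividing through by 4 this holds exactly when 13 ∣ 11k, and as gcd(11, 13) = 1, exactly when 13 ∣ k.
The smallest positive such k is 13.

13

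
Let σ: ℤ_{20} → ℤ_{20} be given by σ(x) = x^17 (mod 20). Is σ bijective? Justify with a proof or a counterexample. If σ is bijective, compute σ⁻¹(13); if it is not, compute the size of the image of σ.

σ(0) = 0^17 = 0.
σ(10): Repeated squaring mod 20: 10^1 ≡ 10, 10^2 ≡ 10² = 100 ≡ 0, 10^4 ≡ 0² = 0, 10^8 ≡ 0² = 0, 10^16 ≡ 0² = 0. Since 17 = 16 + 1, 10^17 ≡ 0·10: 0·10 = 0. So 10^17 ≡ 0 (mod 20).
So σ(0) = σ(10) = 0 while 0 ≠ 10, thus σ is not injective, hence not bijective.
Since σ is not bijective, we determine |image(σ)|. Computing x^17 mod 20 for each x (by repeated squaring, reducing mod 20 at every step), the values σ(0), σ(1), …, σ(19) are: 0, 1, 12, 3, 4, 5, 16, 7, 8, 9, 0, 11, 12, 13, 4, 15, 16, 17, 8, 19.
The distinct values are {0, 1, 3, 4, 5, 7, 8, 9, 11, 12, 13, 15, 16, 17, 19}; there are 15 of them.

15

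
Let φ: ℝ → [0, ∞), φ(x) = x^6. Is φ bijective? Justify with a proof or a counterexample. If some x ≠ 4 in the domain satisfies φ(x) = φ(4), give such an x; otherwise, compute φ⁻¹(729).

φ(4) = 4096 = (−4)^6 = φ(−4) (since 6 is even), with 4 ≠ −4. So φ is not injective, hence not bijective.
For the follow-up, such an x exists: taking x = −4 ∈ ℝ gives φ(−4) = 4096 = φ(4) with −4 ≠ 4.

-4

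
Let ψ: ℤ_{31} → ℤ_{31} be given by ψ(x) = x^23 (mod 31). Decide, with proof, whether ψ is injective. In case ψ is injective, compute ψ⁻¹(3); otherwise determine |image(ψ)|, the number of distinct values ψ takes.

Since 31 is prime, the nonzero elements of ℤ_{31} form a cyclic group of order 30.
As gcd(23, 30) = 1, raising to the 23rd power is a bijection on this group: if x_1^23 ≡ x_2^23 then (x_1x_2^{−1})^23 = 1, and the only element of order dividing gcd(23, 30) = 1 is 1, so x_1 = x_2.
With ψ(0) = 0 this makes ψ injective on all of ℤ_{31}, hence bijective (finite equal-size domain and codomain). In particular ψ is injective.
Since ψ is injective, we find the preimage of 3. The inverse of x ↦ x^23 on (ℤ_{31})^× is x ↦ x^17, because 23·17 = 391 = 13·30 + 1 ≡ 1 (mod 30) and x^{30} = 1 for x ≠ 0 (Fermat). So ψ⁻¹(3) = 3^17 mod 31.
Repeated squaring mod 31: 3^1 ≡ 3, 3^2 ≡ 3² = 9, 3^4 ≡ 9² = 81 ≡ 19, 3^8 ≡ 19² = 361 ≡ 20, 3^16 ≡ 20² = 400 ≡ 28. Since 17 = 16 + 1, 3^17 ≡ 28·3: 28·3 = 84 ≡ 22. So 3^17 ≡ 22 (mod 31).
Hence ψ⁻¹(3) = 22.

22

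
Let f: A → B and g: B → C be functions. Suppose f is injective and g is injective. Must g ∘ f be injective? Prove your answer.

injective

Suppose (g ∘ f)(x_1) = (g ∘ f)(x_2), i.e. g(f(x_1)) = g(f(x_2)).
Since g is injective, f(x_1) = f(x_2). Since f is injective, x_1 = x_2. Hence g ∘ f is injective.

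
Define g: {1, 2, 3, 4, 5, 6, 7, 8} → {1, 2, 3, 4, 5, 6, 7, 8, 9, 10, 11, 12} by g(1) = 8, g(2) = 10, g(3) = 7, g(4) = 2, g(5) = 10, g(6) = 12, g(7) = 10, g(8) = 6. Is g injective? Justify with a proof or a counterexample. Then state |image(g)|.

6

g(2) = 10 = g(5) with 2 ≠ 5, so g is not injective.
The image of g is {2, 6, 7, 8, 10, 12}, which has 6 elements.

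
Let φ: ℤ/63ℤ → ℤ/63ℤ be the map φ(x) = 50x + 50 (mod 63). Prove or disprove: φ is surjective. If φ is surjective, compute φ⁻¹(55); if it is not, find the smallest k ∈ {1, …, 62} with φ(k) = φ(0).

Recall: surjectivity means every element of the codomain has a preimage under φ.
Since gcd(50, 63) = 1, 50 is invertible modulo 63. Euclid's algorithm: 63 = 1·50 + 13, 50 = 3·13 + 11, 13 = 1·11 + 2, 11 = 5·2 + 1; back-substituting gives 1 = 29·50 − 23·63, so 50⁻¹ ≡ 29 (mod 63).
Then y ↦ 29(y − 50) is a two-sided inverse to φ, so every y ∈ ℤ/63ℤ has a preimage.
Thus φ is surjective.
Since φ is surjective, we find φ⁻¹(55): we need 50x ≡ 55 − 50 ≡ 5 (mod 63). Using 50⁻¹ = 29: x ≡ 29·5 = 145 = 2·63 + 19, so x = 19.
Check: φ(19) = 50·19 + 50 = 1000 = 15·63 + 55 ≡ 55 (mod 63).

19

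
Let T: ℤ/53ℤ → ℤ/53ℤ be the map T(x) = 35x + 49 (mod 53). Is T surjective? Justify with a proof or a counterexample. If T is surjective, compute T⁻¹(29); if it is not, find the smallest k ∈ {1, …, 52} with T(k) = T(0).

7

Since gcd(35, 53) = 1, 35 is invertible modulo 53. Euclid's algorithm: 53 = 1·35 + 18, 35 = 1·18 + 17, 18 = 1·17 + 1; back-substituting gives 1 = 50·35 − 33·53, so 35⁻¹ ≡ 50 (mod 53).
For any y ∈ ℤ/53ℤ, x = 50(y − 49) mod 53 satisfies T(x) = 35·50(y − 49) + 49 ≡ y (since 35·50 ≡ 1 mod 53). So every y has a preimage.
Hence T is surjective.
Since T is surjective, we find T⁻¹(29): we need 35x ≡ 29 − 49 ≡ 33 (mod 53). Using 35⁻¹ = 50: x ≡ 50·33 = 1650 = 31·53 + 7, so x = 7.
Check: T(7) = 35·7 + 49 = 294 = 5·53 + 29 ≡ 29 (mod 53).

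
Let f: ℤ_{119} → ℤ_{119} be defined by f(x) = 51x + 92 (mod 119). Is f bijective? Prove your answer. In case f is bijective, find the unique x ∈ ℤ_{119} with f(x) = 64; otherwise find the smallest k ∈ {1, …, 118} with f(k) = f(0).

7

Recall that f is injective when f(a) = f(b) forces a = b.
We have gcd(51, 119) = 17 > 1. Taking a = 0 and b = 7: f(0) = 92 and f(7) = 51·7 + 92 = 449 ≡ 92 (mod 119).
So f(0) = f(7) while 0 ≠ 7, therefore f is not injective, hence not bijective.
Since f is not bijective, we find the least positive k with f(k) = f(0): this means 51k ≡ 0 (mod 119), i.e. 119 ∣ 51k. Since gcd(51, 119) = 17, dividing through by 17 this holds exactly when 7 ∣ 3k, and as gcd(3, 7) = 1, exactly when 7 ∣ k.
The smallest positive such k is 7.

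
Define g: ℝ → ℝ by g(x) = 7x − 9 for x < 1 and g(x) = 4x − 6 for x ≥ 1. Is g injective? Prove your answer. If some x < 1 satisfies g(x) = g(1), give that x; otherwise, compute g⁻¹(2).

Both pieces are strictly increasing (slopes 7 and 4), so each is injective on its own interval.
The left piece maps (−∞, 1) onto (−∞, −2); the right piece maps [1, ∞) onto [−2, ∞).
These images are disjoint, so no value is attained by both pieces. Hence g is injective.
Because the two images are disjoint, no x < 1 has g(x) = g(1), so we compute g⁻¹(2): 2 lies in [−2, ∞), so solve 4x − 6 = 2: x = (2 + 6)/4 = 2.

2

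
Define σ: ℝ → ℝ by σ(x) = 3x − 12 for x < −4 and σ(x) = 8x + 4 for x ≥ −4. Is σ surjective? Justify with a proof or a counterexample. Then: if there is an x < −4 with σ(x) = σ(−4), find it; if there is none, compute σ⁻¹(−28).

-16/3

Both pieces are strictly increasing (slopes 3 and 8), so each is injective on its own interval.
The left piece maps (−∞, −4) onto (−∞, −24); the right piece maps [−4, ∞) onto [−28, ∞).
The union (−∞, −24) ∪ [−28, ∞) covers ℝ, so σ is surjective.
For the follow-up: the images overlap, so an x < −4 with σ(x) = σ(−4) exists. σ(−4) = −28; solving 3x − 12 = −28 for x < −4 gives x = (−28 + 12)/3 = −16/3.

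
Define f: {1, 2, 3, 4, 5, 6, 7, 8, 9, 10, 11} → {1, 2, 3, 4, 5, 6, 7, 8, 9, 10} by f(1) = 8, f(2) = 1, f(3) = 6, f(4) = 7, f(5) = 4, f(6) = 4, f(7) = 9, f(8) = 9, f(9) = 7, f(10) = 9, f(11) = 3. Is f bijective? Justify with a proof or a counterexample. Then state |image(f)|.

f(5) = 4 = f(6) with 5 ≠ 6, so f is not injective, hence not bijective.
The image of f is {1, 3, 4, 6, 7, 8, 9}, which has 7 elements.

7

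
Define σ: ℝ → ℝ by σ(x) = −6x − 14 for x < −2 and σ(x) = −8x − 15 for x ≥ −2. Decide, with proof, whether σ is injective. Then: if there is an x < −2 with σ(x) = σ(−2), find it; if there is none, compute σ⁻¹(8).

Both pieces are strictly decreasing (slopes −6 and −8), so each is injective on its own interval.
The left piece maps (−∞, −2) onto (−2, ∞); the right piece maps [−2, ∞) onto (−∞, 1].
These images overlap. In particular σ(−2) = 1 (right piece), and solving −6x − 14 = 1 on the left piece gives x = −5/2 < −2.
So σ(−5/2) = σ(−2) with −5/2 ≠ −2, and σ is not injective. This x = −5/2 is the requested value below −2.

-5/2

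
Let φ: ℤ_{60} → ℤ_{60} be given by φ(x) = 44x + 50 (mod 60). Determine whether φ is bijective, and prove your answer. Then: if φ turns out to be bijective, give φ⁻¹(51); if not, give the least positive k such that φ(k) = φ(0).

15

Recall that φ is injective when φ(x_1) = φ(x_2) forces x_1 = x_2.
We have gcd(44, 60) = 4 > 1. Taking x_1 = 0 and x_2 = 15: φ(0) = 50 and φ(15) = 44·15 + 50 = 710 ≡ 50 (mod 60).
So φ(0) = φ(15) while 0 ≠ 15, so φ is not injective, hence not bijective.
Since φ is not bijective, we find the least positive k with φ(k) = φ(0): this means 44k ≡ 0 (mod 60), i.e. 60 ∣ 44k. Since gcd(44, 60) = 4, dividing through by 4 this holds exactly when 15 ∣ 11k, and as gcd(11, 15) = 1, exactly when 15 ∣ k.
The smallest positive such k is 15.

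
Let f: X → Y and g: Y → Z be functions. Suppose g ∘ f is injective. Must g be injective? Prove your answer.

not injective

No. Take X = {0, 1, 2}, Y = {0, 1, 2, 3, 4, 5}, Z = {0, 1, 2, 3, 4, 5}, f(a) = a for each a ∈ X, and g(b) = 4 if b ∈ {4, 5} else g(b) = b.
Then g ∘ f = f is injective (X ⊂ Y and f is the inclusion), but g(4) = g(5) = 4 with 4 ≠ 5, so g is not injective.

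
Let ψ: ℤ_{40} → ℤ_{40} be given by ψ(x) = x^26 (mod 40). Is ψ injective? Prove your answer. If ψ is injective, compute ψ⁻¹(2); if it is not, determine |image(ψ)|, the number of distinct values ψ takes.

6

ψ(4): Repeated squaring mod 40: 4^1 ≡ 4, 4^2 ≡ 4² = 16, 4^4 ≡ 16² = 256 ≡ 16, 4^8 ≡ 16² = 256 ≡ 16, 4^16 ≡ 16² = 256 ≡ 16. Since 26 = 16 + 8 + 2, 4^26 ≡ 16·16·16: 16·16 = 256 ≡ 16, then 16·16 = 256 ≡ 16. So 4^26 ≡ 16 (mod 40).
ψ(6): Repeated squaring mod 40: 6^1 ≡ 6, 6^2 ≡ 6² = 36, 6^4 ≡ 36² = 1296 ≡ 16, 6^8 ≡ 16² = 256 ≡ 16, 6^16 ≡ 16² = 256 ≡ 16. Since 26 = 16 + 8 + 2, 6^26 ≡ 16·16·36: 16·16 = 256 ≡ 16, then 16·36 = 576 ≡ 16. So 6^26 ≡ 16 (mod 40).
So ψ(4) = ψ(6) = 16 while 4 ≠ 6, hence ψ is not injective.
Since ψ is not injective, we determine |image(ψ)|. Computing x^26 mod 40 for each x (by repeated squaring, reducing mod 40 at every step), the values ψ(0), ψ(1), …, ψ(39) are: 0, 1, 24, 9, 16, 25, 16, 9, 24, 1, 0, 1, 24, 9, 16, 25, 16, 9, 24, 1, 0, 1, 24, 9, 16, 25, 16, 9, 24, 1, 0, 1, 24, 9, 16, 25, 16, 9, 24, 1.
The distinct values are {0, 1, 9, 16, 24, 25}; there are 6 of them.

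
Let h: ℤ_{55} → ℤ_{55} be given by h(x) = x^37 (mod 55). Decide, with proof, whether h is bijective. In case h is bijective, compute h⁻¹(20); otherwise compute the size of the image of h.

Computing x^37 mod 55 for each x (by repeated squaring, reducing mod 55 at every step), the values h(0), h(1), …, h(54) are: 0, 1, 7, 53, 49, 25, 41, 17, 13, 4, 10, 11, 12, 18, 9, 5, 36, 52, 28, 24, 15, 21, 22, 23, 29, 20, 16, 47, 8, 39, 35, 26, 32, 33, 34, 40, 31, 27, 3, 19, 50, 46, 37, 43, 44, 45, 51, 42, 38, 14, 30, 6, 2, 48, 54.
Every element of ℤ_{55} appears exactly once in this list, so h is a bijection, and in particular bijective.
Since h is bijective, we read off the preimage of 20 from the same table: h(25) = 20, so h⁻¹(20) = 25.

25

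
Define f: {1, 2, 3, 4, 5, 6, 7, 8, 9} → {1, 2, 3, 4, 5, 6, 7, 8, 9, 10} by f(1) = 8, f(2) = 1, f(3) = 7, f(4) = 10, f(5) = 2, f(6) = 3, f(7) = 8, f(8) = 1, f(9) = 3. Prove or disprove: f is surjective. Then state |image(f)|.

No element maps to 4, so f is not surjective.
The image of f is {1, 2, 3, 7, 8, 10}, which has 6 elements.

6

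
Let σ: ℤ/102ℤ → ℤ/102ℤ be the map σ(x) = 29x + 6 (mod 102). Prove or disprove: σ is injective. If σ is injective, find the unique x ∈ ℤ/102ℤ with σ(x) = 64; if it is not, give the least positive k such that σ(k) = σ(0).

2

If σ(u) = σ(v), then 29u ≡ 29v (mod 102). Because gcd(29, 102) = 1, we may cancel 29 to get u ≡ v (mod 102).
Thus σ is injective.
We now compute 29⁻¹ mod 102 explicitly. Euclid's algorithm: 102 = 3·29 + 15, 29 = 1·15 + 14, 15 = 1·14 + 1; back-substituting gives 1 = 95·29 − 27·102, so 29⁻¹ ≡ 95 (mod 102).
Since σ is injective, we find σ⁻¹(64): we need 29x ≡ 64 − 6 ≡ 58 (mod 102). Using 29⁻¹ = 95: x ≡ 95·58 = 5510 = 54·102 + 2, so x = 2.
Check: σ(2) = 29·2 + 6 = 64 ≡ 64 (mod 102).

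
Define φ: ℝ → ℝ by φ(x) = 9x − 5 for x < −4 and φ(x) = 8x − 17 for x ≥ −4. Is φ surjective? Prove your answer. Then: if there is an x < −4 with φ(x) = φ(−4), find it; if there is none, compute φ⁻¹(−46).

Both pieces are strictly increasing (slopes 9 and 8), so each is injective on its own interval.
The left piece maps (−∞, −4) onto (−∞, −41); the right piece maps [−4, ∞) onto [−49, ∞).
The union (−∞, −41) ∪ [−49, ∞) covers ℝ, so φ is surjective.
For the follow-up: the images overlap, so an x < −4 with φ(x) = φ(−4) exists. φ(−4) = −49; solving 9x − 5 = −49 for x < −4 gives x = (−49 + 5)/9 = −44/9.

-44/9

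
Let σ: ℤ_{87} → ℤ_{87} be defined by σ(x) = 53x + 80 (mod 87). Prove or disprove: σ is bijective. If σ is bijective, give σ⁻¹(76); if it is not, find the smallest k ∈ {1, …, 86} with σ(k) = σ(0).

82

Suppose σ(x_1) = σ(x_2) in ℤ_{87}. Then 53x_1 + 80 ≡ 53x_2 + 80 (mod 87), therefore 53(x_1 − x_2) ≡ 0 (mod 87).
Since gcd(53, 87) = 1, 53 is invertible modulo 87, therefore x_1 − x_2 ≡ 0 (mod 87), i.e. x_1 = x_2.
We now compute 53⁻¹ mod 87 explicitly. Euclid's algorithm: 87 = 1·53 + 34, 53 = 1·34 + 19, 34 = 1·19 + 15, 19 = 1·15 + 4, 15 = 3·4 + 3, 4 = 1·3 + 1; back-substituting gives 1 = 23·53 − 14·87, so 53⁻¹ ≡ 23 (mod 87).
For any y ∈ ℤ_{87}, x = 23(y − 80) mod 87 satisfies σ(x) = 53·23(y − 80) + 80 ≡ y (since 53·23 ≡ 1 mod 87). So every y has a preimage.
Therefore σ is bijective.
Since σ is bijective, we find σ⁻¹(76): we need 53x ≡ 76 − 80 ≡ 83 (mod 87). Using 53⁻¹ = 23: x ≡ 23·83 = 1909 = 21·87 + 82, so x = 82.
Check: σ(82) = 53·82 + 80 = 4426 = 50·87 + 76 ≡ 76 (mod 87).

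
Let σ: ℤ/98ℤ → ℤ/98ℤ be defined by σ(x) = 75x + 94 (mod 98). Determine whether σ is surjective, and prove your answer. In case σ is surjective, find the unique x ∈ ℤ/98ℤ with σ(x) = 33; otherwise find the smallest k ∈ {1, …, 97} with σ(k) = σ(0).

Since gcd(75, 98) = 1, 75 is invertible modulo 98. Euclid's algorithm: 98 = 1·75 + 23, 75 = 3·23 + 6, 23 = 3·6 + 5, 6 = 1·5 + 1; back-substituting gives 1 = 17·75 − 13·98, so 75⁻¹ ≡ 17 (mod 98).
For any y ∈ ℤ/98ℤ, x = 17(y − 94) mod 98 satisfies σ(x) = 75·17(y − 94) + 94 ≡ y (since 75·17 ≡ 1 mod 98). So every y has a preimage.
Thus σ is surjective.
Since σ is surjective, we find σ⁻¹(33): we need 75x ≡ 33 − 94 ≡ 37 (mod 98). Using 75⁻¹ = 17: x ≡ 17·37 = 629 = 6·98 + 41, so x = 41.
Check: σ(41) = 75·41 + 94 = 3169 = 32·98 + 33 ≡ 33 (mod 98).

41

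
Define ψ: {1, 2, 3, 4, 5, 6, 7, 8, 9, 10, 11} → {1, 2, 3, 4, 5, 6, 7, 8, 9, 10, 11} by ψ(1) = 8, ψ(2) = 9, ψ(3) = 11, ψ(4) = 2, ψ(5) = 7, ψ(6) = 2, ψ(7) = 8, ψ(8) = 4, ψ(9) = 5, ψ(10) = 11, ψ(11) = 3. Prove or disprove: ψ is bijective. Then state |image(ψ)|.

ψ(4) = 2 = ψ(6) with 4 ≠ 6, so ψ is not injective, hence not bijective.
The image of ψ is {2, 3, 4, 5, 7, 8, 9, 11}, which has 8 elements.

8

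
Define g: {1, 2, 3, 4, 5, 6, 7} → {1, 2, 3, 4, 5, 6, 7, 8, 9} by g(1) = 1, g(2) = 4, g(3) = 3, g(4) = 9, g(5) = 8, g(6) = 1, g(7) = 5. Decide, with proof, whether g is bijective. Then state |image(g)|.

6

g(1) = 1 = g(6) with 1 ≠ 6, so g is not injective, hence not bijective.
The image of g is {1, 3, 4, 5, 8, 9}, which has 6 elements.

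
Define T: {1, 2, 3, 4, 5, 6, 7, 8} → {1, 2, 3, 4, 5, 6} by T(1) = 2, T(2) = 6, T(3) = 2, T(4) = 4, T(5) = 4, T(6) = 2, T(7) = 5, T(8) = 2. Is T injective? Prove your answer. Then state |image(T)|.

4

T(1) = 2 = T(3) with 1 ≠ 3, so T is not injective.
The image of T is {2, 4, 5, 6}, which has 4 elements.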